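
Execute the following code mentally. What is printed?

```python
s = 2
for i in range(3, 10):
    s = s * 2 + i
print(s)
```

i=3: s = 2*2+3 = 7
i=4: s = 7*2+4 = 18
i=5: s = 18*2+5 = 41
i=6: s = 41*2+6 = 88
i=7: s = 88*2+7 = 183
i=8: s = 183*2+8 = 374
i=9: s = 374*2+9 = 757

757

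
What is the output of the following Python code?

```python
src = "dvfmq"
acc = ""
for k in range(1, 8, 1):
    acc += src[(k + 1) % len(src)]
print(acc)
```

fmqdvfm

k=1: add src[2]='f' → 'f'
k=2: add src[3]='m' → 'fm'
k=3: add src[4]='q' → 'fmq'
k=4: add src[0]='d' → 'fmqd'
k=5: add src[1]='v' → 'fmqdv'
k=6: add src[2]='f' → 'fmqdvf'
k=7: add src[3]='m' → 'fmqdvfm'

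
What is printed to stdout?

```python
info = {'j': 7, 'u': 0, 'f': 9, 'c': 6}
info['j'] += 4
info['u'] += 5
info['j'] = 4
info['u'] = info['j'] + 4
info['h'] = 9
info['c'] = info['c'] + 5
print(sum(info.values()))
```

41

info['j'] = 7+4 = 11 → {'j': 11, 'u': 0, 'f': 9, 'c': 6}
info['u'] = 0+5 = 5 → {'j': 11, 'u': 5, 'f': 9, 'c': 6}
info['j'] = 4 → {'j': 4, 'u': 5, 'f': 9, 'c': 6}
info['u'] = info['j']+4 = 8 → {'j': 4, 'u': 8, 'f': 9, 'c': 6}
info['h'] = 9 → {'j': 4, 'u': 8, 'f': 9, 'c': 6, 'h': 9}
info['c'] = info['c']+5 = 11 → {'j': 4, 'u': 8, 'f': 9, 'c': 11, 'h': 9}
sum of values = 41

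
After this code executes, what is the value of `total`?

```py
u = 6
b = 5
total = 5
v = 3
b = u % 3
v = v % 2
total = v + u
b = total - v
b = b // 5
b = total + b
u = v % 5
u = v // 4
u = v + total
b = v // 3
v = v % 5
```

b = 6%3 = 0
v = 3%2 = 1
total = 1+6 = 7
b = 7-1 = 6
b = 6//5 = 1
b = 7+1 = 8
u = 1%5 = 1
u = 1//4 = 0
u = 1+7 = 8
b = 1//3 = 0
v = 1%5 = 1

7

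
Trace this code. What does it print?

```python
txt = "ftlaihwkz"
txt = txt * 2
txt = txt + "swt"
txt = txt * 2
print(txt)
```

ftlaihwkzftlaihwkzswtftlaihwkzftlaihwkzswt

repeat ×2 → 'ftlaihwkzftlaihwkz'
+ 'swt' → 'ftlaihwkzftlaihwkzswt'
repeat ×2 → 'ftlaihwkzftlaihwkzswtftlaihwkzftlaihwkzswt'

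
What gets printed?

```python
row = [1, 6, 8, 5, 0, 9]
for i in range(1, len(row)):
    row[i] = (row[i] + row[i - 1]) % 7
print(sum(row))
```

15

i=1: row[1] = (6+1)%7 = 0 → [1, 0, 8, 5, 0, 9]
i=2: row[2] = (8+0)%7 = 1 → [1, 0, 1, 5, 0, 9]
i=3: row[3] = (5+1)%7 = 6 → [1, 0, 1, 6, 0, 9]
i=4: row[4] = (0+6)%7 = 6 → [1, 0, 1, 6, 6, 9]
i=5: row[5] = (9+6)%7 = 1 → [1, 0, 1, 6, 6, 1]
sum = 15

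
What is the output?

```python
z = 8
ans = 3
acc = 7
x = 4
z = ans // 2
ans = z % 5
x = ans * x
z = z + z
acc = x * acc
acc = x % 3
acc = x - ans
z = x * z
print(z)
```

8

z = 3//2 = 1
ans = 1%5 = 1
x = 1*4 = 4
z = 1+1 = 2
acc = 4*7 = 28
acc = 4%3 = 1
acc = 4-1 = 3
z = 4*2 = 8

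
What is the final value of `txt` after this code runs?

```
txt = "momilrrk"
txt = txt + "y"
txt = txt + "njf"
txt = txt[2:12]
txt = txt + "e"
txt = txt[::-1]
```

+ 'y' → 'momilrrky'
+ 'njf' → 'momilrrkynjf'
slice [2:12] → 'milrrkynjf'
+ 'e' → 'milrrkynjfe'
reverse → 'efjnykrrlim'

'efjnykrrlim'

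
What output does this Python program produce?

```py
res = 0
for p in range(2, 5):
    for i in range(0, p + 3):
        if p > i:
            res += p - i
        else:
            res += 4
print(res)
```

p=2,i=0: 2>0, res = 0+2 = 2
p=2,i=1: 2>1, res = 2+1 = 3
p=2,i=2: not 2>2, res = 3+4 = 7
p=2,i=3: not 2>3, res = 7+4 = 11
p=2,i=4: not 2>4, res = 11+4 = 15
p=3,i=0: 3>0, res = 15+3 = 18
p=3,i=1: 3>1, res = 18+2 = 20
p=3,i=2: 3>2, res = 20+1 = 21
p=3,i=3: not 3>3, res = 21+4 = 25
p=3,i=4: not 3>4, res = 25+4 = 29
p=3,i=5: not 3>5, res = 29+4 = 33
p=4,i=0: 4>0, res = 33+4 = 37
p=4,i=1: 4>1, res = 37+3 = 40
p=4,i=2: 4>2, res = 40+2 = 42
p=4,i=3: 4>3, res = 42+1 = 43
p=4,i=4: not 4>4, res = 43+4 = 47
p=4,i=5: not 4>5, res = 47+4 = 51
p=4,i=6: not 4>6, res = 51+4 = 55

55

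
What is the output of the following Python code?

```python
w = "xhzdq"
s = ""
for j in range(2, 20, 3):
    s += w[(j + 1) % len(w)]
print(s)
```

j=2: add w[3]='d' → 'd'
j=5: add w[1]='h' → 'dh'
j=8: add w[4]='q' → 'dhq'
j=11: add w[2]='z' → 'dhqz'
j=14: add w[0]='x' → 'dhqzx'
j=17: add w[3]='d' → 'dhqzxd'

dhqzxd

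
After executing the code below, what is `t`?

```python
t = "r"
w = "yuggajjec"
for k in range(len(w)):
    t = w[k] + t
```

k=0: prepend 'y' → 'yr'
k=1: prepend 'u' → 'uyr'
k=2: prepend 'g' → 'guyr'
k=3: prepend 'g' → 'gguyr'
k=4: prepend 'a' → 'agguyr'
k=5: prepend 'j' → 'jagguyr'
k=6: prepend 'j' → 'jjagguyr'
k=7: prepend 'e' → 'ejjagguyr'
k=8: prepend 'c' → 'cejjagguyr'

'cejjagguyr'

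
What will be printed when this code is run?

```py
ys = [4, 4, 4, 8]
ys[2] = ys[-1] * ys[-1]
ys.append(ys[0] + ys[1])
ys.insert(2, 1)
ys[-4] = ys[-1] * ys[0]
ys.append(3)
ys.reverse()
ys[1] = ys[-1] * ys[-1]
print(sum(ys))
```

ys[2] = ys[-1]*ys[-1] = 8*8 = 64 → [4, 4, 64, 8]
append ys[0]+ys[1] = 4+4 = 8 → [4, 4, 64, 8, 8]
insert 1 at 2 → [4, 4, 1, 64, 8, 8]
ys[-4] = ys[-1]*ys[0] = 8*4 = 32 → [4, 4, 32, 64, 8, 8]
append 3 → [4, 4, 32, 64, 8, 8, 3]
reverse → [3, 8, 8, 64, 32, 4, 4]
ys[1] = ys[-1]*ys[-1] = 4*4 = 16 → [3, 16, 8, 64, 32, 4, 4]
sum = 131

131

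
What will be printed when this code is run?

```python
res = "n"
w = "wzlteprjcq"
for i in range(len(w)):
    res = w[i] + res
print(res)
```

qcjrpetlzwn

i=0: prepend 'w' → 'wn'
i=1: prepend 'z' → 'zwn'
i=2: prepend 'l' → 'lzwn'
i=3: prepend 't' → 'tlzwn'
i=4: prepend 'e' → 'etlzwn'
i=5: prepend 'p' → 'petlzwn'
i=6: prepend 'r' → 'rpetlzwn'
i=7: prepend 'j' → 'jrpetlzwn'
i=8: prepend 'c' → 'cjrpetlzwn'
i=9: prepend 'q' → 'qcjrpetlzwn'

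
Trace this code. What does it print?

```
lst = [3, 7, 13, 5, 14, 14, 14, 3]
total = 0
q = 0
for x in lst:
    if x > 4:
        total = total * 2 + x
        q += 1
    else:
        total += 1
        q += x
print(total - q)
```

623

x=3: not >4, total = 0+1 = 1; q=3
x=7: >4, total = 1*2+7 = 9; q=4
x=13: >4, total = 9*2+13 = 31; q=5
x=5: >4, total = 31*2+5 = 67; q=6
x=14: >4, total = 67*2+14 = 148; q=7
x=14: >4, total = 148*2+14 = 310; q=8
x=14: >4, total = 310*2+14 = 634; q=9
x=3: not >4, total = 634+1 = 635; q=12
total-q = 635-12 = 623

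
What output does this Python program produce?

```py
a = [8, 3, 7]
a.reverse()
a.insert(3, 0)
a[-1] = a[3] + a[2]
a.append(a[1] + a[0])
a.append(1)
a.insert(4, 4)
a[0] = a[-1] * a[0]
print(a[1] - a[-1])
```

2

reverse → [7, 3, 8]
insert 0 at 3 → [7, 3, 8, 0]
a[-1] = a[3]+a[2] = 0+8 = 8 → [7, 3, 8, 8]
append a[1]+a[0] = 3+7 = 10 → [7, 3, 8, 8, 10]
append 1 → [7, 3, 8, 8, 10, 1]
insert 4 at 4 → [7, 3, 8, 8, 4, 10, 1]
a[0] = a[-1]*a[0] = 1*7 = 7 → [7, 3, 8, 8, 4, 10, 1]
a[1]-a[-1] = 3-1 = 2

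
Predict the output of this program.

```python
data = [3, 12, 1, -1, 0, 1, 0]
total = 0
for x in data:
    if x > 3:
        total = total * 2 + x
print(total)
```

12

x=3: not >3
x=12: >3, total = 0*2+12 = 12
x=1: not >3
x=-1: not >3
x=0: not >3
x=1: not >3
x=0: not >3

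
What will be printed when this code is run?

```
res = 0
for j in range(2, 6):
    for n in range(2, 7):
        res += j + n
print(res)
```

150

j=2,n=2: res = 0+4 = 4
j=2,n=3: res = 4+5 = 9
j=2,n=4: res = 9+6 = 15
j=2,n=5: res = 15+7 = 22
j=2,n=6: res = 22+8 = 30
j=3,n=2: res = 30+5 = 35
j=3,n=3: res = 35+6 = 41
j=3,n=4: res = 41+7 = 48
j=3,n=5: res = 48+8 = 56
j=3,n=6: res = 56+9 = 65
j=4,n=2: res = 65+6 = 71
j=4,n=3: res = 71+7 = 78
j=4,n=4: res = 78+8 = 86
j=4,n=5: res = 86+9 = 95
j=4,n=6: res = 95+10 = 105
j=5,n=2: res = 105+7 = 112
j=5,n=3: res = 112+8 = 120
j=5,n=4: res = 120+9 = 129
j=5,n=5: res = 129+10 = 139
j=5,n=6: res = 139+11 = 150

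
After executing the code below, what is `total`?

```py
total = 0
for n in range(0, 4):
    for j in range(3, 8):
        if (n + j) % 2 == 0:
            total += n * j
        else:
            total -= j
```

n=0,j=3: odd sum, total = 0-3 = -3
n=0,j=4: even sum, total = (-3)+0 = -3
n=0,j=5: odd sum, total = (-3)-5 = -8
n=0,j=6: even sum, total = (-8)+0 = -8
n=0,j=7: odd sum, total = (-8)-7 = -15
n=1,j=3: even sum, total = (-15)+3 = -12
n=1,j=4: odd sum, total = (-12)-4 = -16
n=1,j=5: even sum, total = (-16)+5 = -11
n=1,j=6: odd sum, total = (-11)-6 = -17
n=1,j=7: even sum, total = (-17)+7 = -10
n=2,j=3: odd sum, total = (-10)-3 = -13
n=2,j=4: even sum, total = (-13)+8 = -5
n=2,j=5: odd sum, total = (-5)-5 = -10
n=2,j=6: even sum, total = (-10)+12 = 2
n=2,j=7: odd sum, total = 2-7 = -5
n=3,j=3: even sum, total = (-5)+9 = 4
n=3,j=4: odd sum, total = 4-4 = 0
n=3,j=5: even sum, total = 0+15 = 15
n=3,j=6: odd sum, total = 15-6 = 9
n=3,j=7: even sum, total = 9+21 = 30

30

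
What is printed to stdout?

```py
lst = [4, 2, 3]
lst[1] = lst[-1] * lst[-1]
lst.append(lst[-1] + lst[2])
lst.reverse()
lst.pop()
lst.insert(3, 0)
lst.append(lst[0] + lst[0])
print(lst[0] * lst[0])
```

36

lst[1] = lst[-1]*lst[-1] = 3*3 = 9 → [4, 9, 3]
append lst[-1]+lst[2] = 3+3 = 6 → [4, 9, 3, 6]
reverse → [6, 3, 9, 4]
pop() removes 4 → [6, 3, 9]
insert 0 at 3 → [6, 3, 9, 0]
append lst[0]+lst[0] = 6+6 = 12 → [6, 3, 9, 0, 12]
lst[0]*lst[0] = 6*6 = 36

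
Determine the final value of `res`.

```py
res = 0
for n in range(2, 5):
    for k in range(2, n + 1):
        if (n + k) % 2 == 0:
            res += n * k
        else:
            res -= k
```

n=2,k=2: even sum, res = 0+4 = 4
n=3,k=2: odd sum, res = 4-2 = 2
n=3,k=3: even sum, res = 2+9 = 11
n=4,k=2: even sum, res = 11+8 = 19
n=4,k=3: odd sum, res = 19-3 = 16
n=4,k=4: even sum, res = 16+16 = 32

32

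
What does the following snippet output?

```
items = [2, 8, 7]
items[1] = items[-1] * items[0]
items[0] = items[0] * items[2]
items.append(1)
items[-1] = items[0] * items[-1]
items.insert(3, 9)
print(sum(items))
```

58

items[1] = items[-1]*items[0] = 7*2 = 14 → [2, 14, 7]
items[0] = items[0]*items[2] = 2*7 = 14 → [14, 14, 7]
append 1 → [14, 14, 7, 1]
items[-1] = items[0]*items[-1] = 14*1 = 14 → [14, 14, 7, 14]
insert 9 at 3 → [14, 14, 7, 9, 14]
sum = 58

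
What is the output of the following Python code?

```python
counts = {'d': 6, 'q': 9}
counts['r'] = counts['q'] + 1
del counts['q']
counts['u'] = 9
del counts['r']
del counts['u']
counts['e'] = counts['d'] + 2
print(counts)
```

{'d': 6, 'e': 8}

counts['r'] = counts['q']+1 = 10 → {'d': 6, 'q': 9, 'r': 10}
del 'q' → {'d': 6, 'r': 10}
counts['u'] = 9 → {'d': 6, 'r': 10, 'u': 9}
del 'r' → {'d': 6, 'u': 9}
del 'u' → {'d': 6}
counts['e'] = counts['d']+2 = 8 → {'d': 6, 'e': 8}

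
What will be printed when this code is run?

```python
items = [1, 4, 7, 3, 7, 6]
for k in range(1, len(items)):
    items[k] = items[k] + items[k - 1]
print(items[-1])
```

28

k=1: items[1] = 4+1 = 5 → [1, 5, 7, 3, 7, 6]
k=2: items[2] = 7+5 = 12 → [1, 5, 12, 3, 7, 6]
k=3: items[3] = 3+12 = 15 → [1, 5, 12, 15, 7, 6]
k=4: items[4] = 7+15 = 22 → [1, 5, 12, 15, 22, 6]
k=5: items[5] = 6+22 = 28 → [1, 5, 12, 15, 22, 28]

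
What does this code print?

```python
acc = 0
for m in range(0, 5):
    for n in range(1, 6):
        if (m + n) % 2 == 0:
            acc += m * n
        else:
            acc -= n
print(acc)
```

33

m=0,n=1: odd sum, acc = 0-1 = -1
m=0,n=2: even sum, acc = (-1)+0 = -1
m=0,n=3: odd sum, acc = (-1)-3 = -4
m=0,n=4: even sum, acc = (-4)+0 = -4
m=0,n=5: odd sum, acc = (-4)-5 = -9
m=1,n=1: even sum, acc = (-9)+1 = -8
m=1,n=2: odd sum, acc = (-8)-2 = -10
m=1,n=3: even sum, acc = (-10)+3 = -7
m=1,n=4: odd sum, acc = (-7)-4 = -11
m=1,n=5: even sum, acc = (-11)+5 = -6
m=2,n=1: odd sum, acc = (-6)-1 = -7
m=2,n=2: even sum, acc = (-7)+4 = -3
m=2,n=3: odd sum, acc = (-3)-3 = -6
m=2,n=4: even sum, acc = (-6)+8 = 2
m=2,n=5: odd sum, acc = 2-5 = -3
m=3,n=1: even sum, acc = (-3)+3 = 0
m=3,n=2: odd sum, acc = 0-2 = -2
m=3,n=3: even sum, acc = (-2)+9 = 7
m=3,n=4: odd sum, acc = 7-4 = 3
m=3,n=5: even sum, acc = 3+15 = 18
m=4,n=1: odd sum, acc = 18-1 = 17
m=4,n=2: even sum, acc = 17+8 = 25
m=4,n=3: odd sum, acc = 25-3 = 22
m=4,n=4: even sum, acc = 22+16 = 38
m=4,n=5: odd sum, acc = 38-5 = 33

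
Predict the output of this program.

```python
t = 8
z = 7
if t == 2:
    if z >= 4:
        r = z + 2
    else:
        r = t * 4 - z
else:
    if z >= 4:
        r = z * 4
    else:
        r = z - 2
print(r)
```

t=8, z=7
t == 2 is False; z >= 4 is True
→ r = z * 4 = 28

28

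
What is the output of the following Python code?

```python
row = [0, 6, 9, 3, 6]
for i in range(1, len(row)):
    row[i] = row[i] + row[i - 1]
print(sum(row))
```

63

i=1: row[1] = 6+0 = 6 → [0, 6, 9, 3, 6]
i=2: row[2] = 9+6 = 15 → [0, 6, 15, 3, 6]
i=3: row[3] = 3+15 = 18 → [0, 6, 15, 18, 6]
i=4: row[4] = 6+18 = 24 → [0, 6, 15, 18, 24]
sum = 63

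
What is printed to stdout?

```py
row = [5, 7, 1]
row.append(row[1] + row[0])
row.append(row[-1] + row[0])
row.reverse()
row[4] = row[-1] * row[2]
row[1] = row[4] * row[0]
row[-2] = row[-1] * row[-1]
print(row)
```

[17, 85, 1, 25, 5]

append row[1]+row[0] = 7+5 = 12 → [5, 7, 1, 12]
append row[-1]+row[0] = 12+5 = 17 → [5, 7, 1, 12, 17]
reverse → [17, 12, 1, 7, 5]
row[4] = row[-1]*row[2] = 5*1 = 5 → [17, 12, 1, 7, 5]
row[1] = row[4]*row[0] = 5*17 = 85 → [17, 85, 1, 7, 5]
row[-2] = row[-1]*row[-1] = 5*5 = 25 → [17, 85, 1, 25, 5]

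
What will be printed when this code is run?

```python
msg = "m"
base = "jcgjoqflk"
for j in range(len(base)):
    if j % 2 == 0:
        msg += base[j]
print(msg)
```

mjgofk

j=0: add 'j' → 'mj'
j=1: skip
j=2: add 'g' → 'mjg'
j=3: skip
j=4: add 'o' → 'mjgo'
j=5: skip
j=6: add 'f' → 'mjgof'
j=7: skip
j=8: add 'k' → 'mjgofk'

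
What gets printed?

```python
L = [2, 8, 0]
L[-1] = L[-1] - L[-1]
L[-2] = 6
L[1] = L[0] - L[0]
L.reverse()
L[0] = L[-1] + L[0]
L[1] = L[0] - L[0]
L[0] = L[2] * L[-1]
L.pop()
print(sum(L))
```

4

L[-1] = L[-1]-L[-1] = 0-0 = 0 → [2, 8, 0]
L[-2] = 6 → [2, 6, 0]
L[1] = L[0]-L[0] = 2-2 = 0 → [2, 0, 0]
reverse → [0, 0, 2]
L[0] = L[-1]+L[0] = 2+0 = 2 → [2, 0, 2]
L[1] = L[0]-L[0] = 2-2 = 0 → [2, 0, 2]
L[0] = L[2]*L[-1] = 2*2 = 4 → [4, 0, 2]
pop() removes 2 → [4, 0]
sum = 4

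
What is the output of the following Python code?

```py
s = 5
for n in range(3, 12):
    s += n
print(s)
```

68

n=3: s = 5+3 = 8
n=4: s = 8+4 = 12
n=5: s = 12+5 = 17
n=6: s = 17+6 = 23
n=7: s = 23+7 = 30
n=8: s = 30+8 = 38
n=9: s = 38+9 = 47
n=10: s = 47+10 = 57
n=11: s = 57+11 = 68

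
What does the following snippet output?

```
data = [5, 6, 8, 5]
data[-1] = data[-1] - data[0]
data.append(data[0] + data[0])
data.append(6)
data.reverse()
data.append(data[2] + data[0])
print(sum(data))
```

data[-1] = data[-1]-data[0] = 5-5 = 0 → [5, 6, 8, 0]
append data[0]+data[0] = 5+5 = 10 → [5, 6, 8, 0, 10]
append 6 → [5, 6, 8, 0, 10, 6]
reverse → [6, 10, 0, 8, 6, 5]
append data[2]+data[0] = 0+6 = 6 → [6, 10, 0, 8, 6, 5, 6]
sum = 41

41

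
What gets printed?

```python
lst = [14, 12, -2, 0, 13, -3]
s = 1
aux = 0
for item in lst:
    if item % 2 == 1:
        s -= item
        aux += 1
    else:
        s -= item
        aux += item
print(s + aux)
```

item=14: not odd, s = 1-14 = -13; aux=14
item=12: not odd, s = (-13)-12 = -25; aux=26
item=-2: not odd, s = (-25)-(-2) = -23; aux=24
item=0: not odd, s = (-23)-0 = -23; aux=24
item=13: odd, s = (-23)-13 = -36; aux=25
item=-3: odd, s = (-36)-(-3) = -33; aux=26
s+aux = (-33)+26 = -7

-7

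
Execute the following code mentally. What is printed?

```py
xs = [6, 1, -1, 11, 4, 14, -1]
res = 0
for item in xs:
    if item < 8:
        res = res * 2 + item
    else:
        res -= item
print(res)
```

35

item=6: <8, res = 0*2+6 = 6
item=1: <8, res = 6*2+1 = 13
item=-1: <8, res = 13*2+(-1) = 25
item=11: not <8, res = 25-11 = 14
item=4: <8, res = 14*2+4 = 32
item=14: not <8, res = 32-14 = 18
item=-1: <8, res = 18*2+(-1) = 35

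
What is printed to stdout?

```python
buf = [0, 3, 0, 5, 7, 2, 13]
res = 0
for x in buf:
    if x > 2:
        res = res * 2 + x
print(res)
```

71

x=0: not >2
x=3: >2, res = 0*2+3 = 3
x=0: not >2
x=5: >2, res = 3*2+5 = 11
x=7: >2, res = 11*2+7 = 29
x=2: not >2
x=13: >2, res = 29*2+13 = 71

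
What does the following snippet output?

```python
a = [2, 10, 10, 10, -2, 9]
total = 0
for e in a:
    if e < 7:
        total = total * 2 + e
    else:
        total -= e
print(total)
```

e=2: <7, total = 0*2+2 = 2
e=10: not <7, total = 2-10 = -8
e=10: not <7, total = (-8)-10 = -18
e=10: not <7, total = (-18)-10 = -28
e=-2: <7, total = (-28)*2+(-2) = -58
e=9: not <7, total = (-58)-9 = -67

-67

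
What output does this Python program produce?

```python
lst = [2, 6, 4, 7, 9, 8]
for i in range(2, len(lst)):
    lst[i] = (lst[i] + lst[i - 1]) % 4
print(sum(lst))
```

i=2: lst[2] = (4+6)%4 = 2 → [2, 6, 2, 7, 9, 8]
i=3: lst[3] = (7+2)%4 = 1 → [2, 6, 2, 1, 9, 8]
i=4: lst[4] = (9+1)%4 = 2 → [2, 6, 2, 1, 2, 8]
i=5: lst[5] = (8+2)%4 = 2 → [2, 6, 2, 1, 2, 2]
sum = 15

15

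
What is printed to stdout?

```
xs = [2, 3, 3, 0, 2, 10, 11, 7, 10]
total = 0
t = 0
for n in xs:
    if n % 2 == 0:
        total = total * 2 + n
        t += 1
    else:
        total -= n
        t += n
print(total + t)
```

-33

n=2: even, total = 0*2+2 = 2; t=1
n=3: not even, total = 2-3 = -1; t=4
n=3: not even, total = (-1)-3 = -4; t=7
n=0: even, total = (-4)*2+0 = -8; t=8
n=2: even, total = (-8)*2+2 = -14; t=9
n=10: even, total = (-14)*2+10 = -18; t=10
n=11: not even, total = (-18)-11 = -29; t=21
n=7: not even, total = (-29)-7 = -36; t=28
n=10: even, total = (-36)*2+10 = -62; t=29
total+t = (-62)+29 = -33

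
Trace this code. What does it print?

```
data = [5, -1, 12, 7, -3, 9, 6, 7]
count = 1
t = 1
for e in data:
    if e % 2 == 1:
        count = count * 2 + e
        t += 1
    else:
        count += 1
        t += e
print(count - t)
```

270

e=5: odd, count = 1*2+5 = 7; t=2
e=-1: odd, count = 7*2+(-1) = 13; t=3
e=12: not odd, count = 13+1 = 14; t=15
e=7: odd, count = 14*2+7 = 35; t=16
e=-3: odd, count = 35*2+(-3) = 67; t=17
e=9: odd, count = 67*2+9 = 143; t=18
e=6: not odd, count = 143+1 = 144; t=24
e=7: odd, count = 144*2+7 = 295; t=25
count-t = 295-25 = 270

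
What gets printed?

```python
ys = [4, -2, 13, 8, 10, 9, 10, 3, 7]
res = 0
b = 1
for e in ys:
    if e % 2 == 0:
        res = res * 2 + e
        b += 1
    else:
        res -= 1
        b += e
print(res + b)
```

136

e=4: even, res = 0*2+4 = 4; b=2
e=-2: even, res = 4*2+(-2) = 6; b=3
e=13: not even, res = 6-1 = 5; b=16
e=8: even, res = 5*2+8 = 18; b=17
e=10: even, res = 18*2+10 = 46; b=18
e=9: not even, res = 46-1 = 45; b=27
e=10: even, res = 45*2+10 = 100; b=28
e=3: not even, res = 100-1 = 99; b=31
e=7: not even, res = 99-1 = 98; b=38
res+b = 98+38 = 136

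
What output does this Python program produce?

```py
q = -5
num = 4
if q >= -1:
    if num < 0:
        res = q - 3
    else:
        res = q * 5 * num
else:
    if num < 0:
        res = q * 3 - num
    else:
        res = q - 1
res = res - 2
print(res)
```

q=-5, num=4
q >= -1 is False; num < 0 is False
→ res = q - 1 = -6
res = (-6)-2 = -8

-8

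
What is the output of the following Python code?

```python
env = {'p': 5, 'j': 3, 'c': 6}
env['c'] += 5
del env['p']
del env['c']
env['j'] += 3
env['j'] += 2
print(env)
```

env['c'] = 6+5 = 11 → {'p': 5, 'j': 3, 'c': 11}
del 'p' → {'j': 3, 'c': 11}
del 'c' → {'j': 3}
env['j'] = 3+3 = 6 → {'j': 6}
env['j'] = 6+2 = 8 → {'j': 8}

{'j': 8}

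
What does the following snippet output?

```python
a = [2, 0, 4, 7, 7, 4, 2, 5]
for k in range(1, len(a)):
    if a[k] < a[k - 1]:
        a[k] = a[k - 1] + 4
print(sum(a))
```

k=1: 0<2, a[1] = 2+4 = 6 → [2, 6, 4, 7, 7, 4, 2, 5]
k=2: 4<6, a[2] = 6+4 = 10 → [2, 6, 10, 7, 7, 4, 2, 5]
k=3: 7<10, a[3] = 10+4 = 14 → [2, 6, 10, 14, 7, 4, 2, 5]
k=4: 7<14, a[4] = 14+4 = 18 → [2, 6, 10, 14, 18, 4, 2, 5]
k=5: 4<18, a[5] = 18+4 = 22 → [2, 6, 10, 14, 18, 22, 2, 5]
k=6: 2<22, a[6] = 22+4 = 26 → [2, 6, 10, 14, 18, 22, 26, 5]
k=7: 5<26, a[7] = 26+4 = 30 → [2, 6, 10, 14, 18, 22, 26, 30]
sum = 128

128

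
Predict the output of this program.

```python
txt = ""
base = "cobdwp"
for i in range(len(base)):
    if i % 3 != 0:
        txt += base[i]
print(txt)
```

i=0: skip
i=1: add 'o' → 'o'
i=2: add 'b' → 'ob'
i=3: skip
i=4: add 'w' → 'obw'
i=5: add 'p' → 'obwp'

obwp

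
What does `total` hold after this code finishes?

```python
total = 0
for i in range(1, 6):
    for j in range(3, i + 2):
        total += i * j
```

165

i=2,j=3: total = 0+6 = 6
i=3,j=3: total = 6+9 = 15
i=3,j=4: total = 15+12 = 27
i=4,j=3: total = 27+12 = 39
i=4,j=4: total = 39+16 = 55
i=4,j=5: total = 55+20 = 75
i=5,j=3: total = 75+15 = 90
i=5,j=4: total = 90+20 = 110
i=5,j=5: total = 110+25 = 135
i=5,j=6: total = 135+30 = 165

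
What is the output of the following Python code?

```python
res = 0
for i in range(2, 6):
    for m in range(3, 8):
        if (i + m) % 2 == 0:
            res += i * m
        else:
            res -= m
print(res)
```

i=2,m=3: odd sum, res = 0-3 = -3
i=2,m=4: even sum, res = (-3)+8 = 5
i=2,m=5: odd sum, res = 5-5 = 0
i=2,m=6: even sum, res = 0+12 = 12
i=2,m=7: odd sum, res = 12-7 = 5
i=3,m=3: even sum, res = 5+9 = 14
i=3,m=4: odd sum, res = 14-4 = 10
i=3,m=5: even sum, res = 10+15 = 25
i=3,m=6: odd sum, res = 25-6 = 19
i=3,m=7: even sum, res = 19+21 = 40
i=4,m=3: odd sum, res = 40-3 = 37
i=4,m=4: even sum, res = 37+16 = 53
i=4,m=5: odd sum, res = 53-5 = 48
i=4,m=6: even sum, res = 48+24 = 72
i=4,m=7: odd sum, res = 72-7 = 65
i=5,m=3: even sum, res = 65+15 = 80
i=5,m=4: odd sum, res = 80-4 = 76
i=5,m=5: even sum, res = 76+25 = 101
i=5,m=6: odd sum, res = 101-6 = 95
i=5,m=7: even sum, res = 95+35 = 130

130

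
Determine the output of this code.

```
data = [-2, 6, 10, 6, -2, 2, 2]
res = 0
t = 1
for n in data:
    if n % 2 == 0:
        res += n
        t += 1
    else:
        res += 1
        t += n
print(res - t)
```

n=-2: even, res = 0+(-2) = -2; t=2
n=6: even, res = (-2)+6 = 4; t=3
n=10: even, res = 4+10 = 14; t=4
n=6: even, res = 14+6 = 20; t=5
n=-2: even, res = 20+(-2) = 18; t=6
n=2: even, res = 18+2 = 20; t=7
n=2: even, res = 20+2 = 22; t=8
res-t = 22-8 = 14

14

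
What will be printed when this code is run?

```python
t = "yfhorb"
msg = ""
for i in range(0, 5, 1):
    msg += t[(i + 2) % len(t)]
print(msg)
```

horby

i=0: add t[2]='h' → 'h'
i=1: add t[3]='o' → 'ho'
i=2: add t[4]='r' → 'hor'
i=3: add t[5]='b' → 'horb'
i=4: add t[0]='y' → 'horby'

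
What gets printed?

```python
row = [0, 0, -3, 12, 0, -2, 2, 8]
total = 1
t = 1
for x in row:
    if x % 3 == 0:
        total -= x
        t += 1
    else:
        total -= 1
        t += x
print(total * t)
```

-154

x=0: %3==0, total = 1-0 = 1; t=2
x=0: %3==0, total = 1-0 = 1; t=3
x=-3: %3==0, total = 1-(-3) = 4; t=4
x=12: %3==0, total = 4-12 = -8; t=5
x=0: %3==0, total = (-8)-0 = -8; t=6
x=-2: not %3==0, total = (-8)-1 = -9; t=4
x=2: not %3==0, total = (-9)-1 = -10; t=6
x=8: not %3==0, total = (-10)-1 = -11; t=14
total*t = (-11)*14 = -154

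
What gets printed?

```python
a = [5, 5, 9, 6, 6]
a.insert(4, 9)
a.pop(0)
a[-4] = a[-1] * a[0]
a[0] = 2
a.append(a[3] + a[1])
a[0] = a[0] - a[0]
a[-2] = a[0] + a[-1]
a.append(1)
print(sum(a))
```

insert 9 at 4 → [5, 5, 9, 6, 9, 6]
pop(0) removes 5 → [5, 9, 6, 9, 6]
a[-4] = a[-1]*a[0] = 6*5 = 30 → [5, 30, 6, 9, 6]
a[0] = 2 → [2, 30, 6, 9, 6]
append a[3]+a[1] = 9+30 = 39 → [2, 30, 6, 9, 6, 39]
a[0] = a[0]-a[0] = 2-2 = 0 → [0, 30, 6, 9, 6, 39]
a[-2] = a[0]+a[-1] = 0+39 = 39 → [0, 30, 6, 9, 39, 39]
append 1 → [0, 30, 6, 9, 39, 39, 1]
sum = 124

124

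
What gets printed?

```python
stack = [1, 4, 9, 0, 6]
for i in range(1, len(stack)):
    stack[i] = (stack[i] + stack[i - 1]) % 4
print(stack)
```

i=1: stack[1] = (4+1)%4 = 1 → [1, 1, 9, 0, 6]
i=2: stack[2] = (9+1)%4 = 2 → [1, 1, 2, 0, 6]
i=3: stack[3] = (0+2)%4 = 2 → [1, 1, 2, 2, 6]
i=4: stack[4] = (6+2)%4 = 0 → [1, 1, 2, 2, 0]

[1, 1, 2, 2, 0]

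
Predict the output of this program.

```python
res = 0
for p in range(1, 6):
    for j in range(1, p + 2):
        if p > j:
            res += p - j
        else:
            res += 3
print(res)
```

p=1,j=1: not 1>1, res = 0+3 = 3
p=1,j=2: not 1>2, res = 3+3 = 6
p=2,j=1: 2>1, res = 6+1 = 7
p=2,j=2: not 2>2, res = 7+3 = 10
p=2,j=3: not 2>3, res = 10+3 = 13
p=3,j=1: 3>1, res = 13+2 = 15
p=3,j=2: 3>2, res = 15+1 = 16
p=3,j=3: not 3>3, res = 16+3 = 19
p=3,j=4: not 3>4, res = 19+3 = 22
p=4,j=1: 4>1, res = 22+3 = 25
p=4,j=2: 4>2, res = 25+2 = 27
p=4,j=3: 4>3, res = 27+1 = 28
p=4,j=4: not 4>4, res = 28+3 = 31
p=4,j=5: not 4>5, res = 31+3 = 34
p=5,j=1: 5>1, res = 34+4 = 38
p=5,j=2: 5>2, res = 38+3 = 41
p=5,j=3: 5>3, res = 41+2 = 43
p=5,j=4: 5>4, res = 43+1 = 44
p=5,j=5: not 5>5, res = 44+3 = 47
p=5,j=6: not 5>6, res = 47+3 = 50

50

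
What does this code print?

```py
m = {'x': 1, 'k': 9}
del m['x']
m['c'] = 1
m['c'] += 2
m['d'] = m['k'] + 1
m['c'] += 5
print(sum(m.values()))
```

del 'x' → {'k': 9}
m['c'] = 1 → {'k': 9, 'c': 1}
m['c'] = 1+2 = 3 → {'k': 9, 'c': 3}
m['d'] = m['k']+1 = 10 → {'k': 9, 'c': 3, 'd': 10}
m['c'] = 3+5 = 8 → {'k': 9, 'c': 8, 'd': 10}
sum of values = 27

27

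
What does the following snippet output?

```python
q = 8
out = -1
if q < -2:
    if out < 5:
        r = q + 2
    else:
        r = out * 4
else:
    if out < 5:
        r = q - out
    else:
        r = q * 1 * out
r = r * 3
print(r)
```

27

q=8, out=-1
q < -2 is False; out < 5 is True
→ r = q - out = 9
r = 9*3 = 27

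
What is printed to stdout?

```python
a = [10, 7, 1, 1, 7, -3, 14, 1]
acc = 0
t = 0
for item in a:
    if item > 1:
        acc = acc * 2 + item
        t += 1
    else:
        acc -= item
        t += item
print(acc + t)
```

item=10: >1, acc = 0*2+10 = 10; t=1
item=7: >1, acc = 10*2+7 = 27; t=2
item=1: not >1, acc = 27-1 = 26; t=3
item=1: not >1, acc = 26-1 = 25; t=4
item=7: >1, acc = 25*2+7 = 57; t=5
item=-3: not >1, acc = 57-(-3) = 60; t=2
item=14: >1, acc = 60*2+14 = 134; t=3
item=1: not >1, acc = 134-1 = 133; t=4
acc+t = 133+4 = 137

137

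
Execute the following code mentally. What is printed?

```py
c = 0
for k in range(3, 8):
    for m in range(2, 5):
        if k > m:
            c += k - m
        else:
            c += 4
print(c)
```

k=3,m=2: 3>2, c = 0+1 = 1
k=3,m=3: not 3>3, c = 1+4 = 5
k=3,m=4: not 3>4, c = 5+4 = 9
k=4,m=2: 4>2, c = 9+2 = 11
k=4,m=3: 4>3, c = 11+1 = 12
k=4,m=4: not 4>4, c = 12+4 = 16
k=5,m=2: 5>2, c = 16+3 = 19
k=5,m=3: 5>3, c = 19+2 = 21
k=5,m=4: 5>4, c = 21+1 = 22
k=6,m=2: 6>2, c = 22+4 = 26
k=6,m=3: 6>3, c = 26+3 = 29
k=6,m=4: 6>4, c = 29+2 = 31
k=7,m=2: 7>2, c = 31+5 = 36
k=7,m=3: 7>3, c = 36+4 = 40
k=7,m=4: 7>4, c = 40+3 = 43

43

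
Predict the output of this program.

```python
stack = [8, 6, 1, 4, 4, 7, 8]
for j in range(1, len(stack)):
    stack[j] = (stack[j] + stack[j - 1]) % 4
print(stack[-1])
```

2

j=1: stack[1] = (6+8)%4 = 2 → [8, 2, 1, 4, 4, 7, 8]
j=2: stack[2] = (1+2)%4 = 3 → [8, 2, 3, 4, 4, 7, 8]
j=3: stack[3] = (4+3)%4 = 3 → [8, 2, 3, 3, 4, 7, 8]
j=4: stack[4] = (4+3)%4 = 3 → [8, 2, 3, 3, 3, 7, 8]
j=5: stack[5] = (7+3)%4 = 2 → [8, 2, 3, 3, 3, 2, 8]
j=6: stack[6] = (8+2)%4 = 2 → [8, 2, 3, 3, 3, 2, 2]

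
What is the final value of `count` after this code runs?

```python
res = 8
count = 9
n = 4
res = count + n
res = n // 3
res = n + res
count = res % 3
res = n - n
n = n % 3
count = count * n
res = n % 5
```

res = 9+4 = 13
res = 4//3 = 1
res = 4+1 = 5
count = 5%3 = 2
res = 4-4 = 0
n = 4%3 = 1
count = 2*1 = 2
res = 1%5 = 1

2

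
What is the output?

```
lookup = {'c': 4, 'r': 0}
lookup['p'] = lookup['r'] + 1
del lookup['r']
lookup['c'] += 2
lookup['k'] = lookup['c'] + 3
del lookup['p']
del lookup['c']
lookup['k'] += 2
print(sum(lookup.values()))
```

lookup['p'] = lookup['r']+1 = 1 → {'c': 4, 'r': 0, 'p': 1}
del 'r' → {'c': 4, 'p': 1}
lookup['c'] = 4+2 = 6 → {'c': 6, 'p': 1}
lookup['k'] = lookup['c']+3 = 9 → {'c': 6, 'p': 1, 'k': 9}
del 'p' → {'c': 6, 'k': 9}
del 'c' → {'k': 9}
lookup['k'] = 9+2 = 11 → {'k': 11}
sum of values = 11

11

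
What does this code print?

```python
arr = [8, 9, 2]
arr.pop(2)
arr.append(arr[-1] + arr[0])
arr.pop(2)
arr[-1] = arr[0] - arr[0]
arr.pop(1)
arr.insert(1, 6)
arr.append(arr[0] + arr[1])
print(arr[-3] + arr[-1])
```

22

pop(2) removes 2 → [8, 9]
append arr[-1]+arr[0] = 9+8 = 17 → [8, 9, 17]
pop(2) removes 17 → [8, 9]
arr[-1] = arr[0]-arr[0] = 8-8 = 0 → [8, 0]
pop(1) removes 0 → [8]
insert 6 at 1 → [8, 6]
append arr[0]+arr[1] = 8+6 = 14 → [8, 6, 14]
arr[-3]+arr[-1] = 8+14 = 22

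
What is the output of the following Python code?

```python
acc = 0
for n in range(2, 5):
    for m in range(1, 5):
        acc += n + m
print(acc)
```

n=2,m=1: acc = 0+3 = 3
n=2,m=2: acc = 3+4 = 7
n=2,m=3: acc = 7+5 = 12
n=2,m=4: acc = 12+6 = 18
n=3,m=1: acc = 18+4 = 22
n=3,m=2: acc = 22+5 = 27
n=3,m=3: acc = 27+6 = 33
n=3,m=4: acc = 33+7 = 40
n=4,m=1: acc = 40+5 = 45
n=4,m=2: acc = 45+6 = 51
n=4,m=3: acc = 51+7 = 58
n=4,m=4: acc = 58+8 = 66

66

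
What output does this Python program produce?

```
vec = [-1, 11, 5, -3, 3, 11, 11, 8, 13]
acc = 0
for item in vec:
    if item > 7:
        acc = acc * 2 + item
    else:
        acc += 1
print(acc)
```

417

item=-1: not >7, acc = 0+1 = 1
item=11: >7, acc = 1*2+11 = 13
item=5: not >7, acc = 13+1 = 14
item=-3: not >7, acc = 14+1 = 15
item=3: not >7, acc = 15+1 = 16
item=11: >7, acc = 16*2+11 = 43
item=11: >7, acc = 43*2+11 = 97
item=8: >7, acc = 97*2+8 = 202
item=13: >7, acc = 202*2+13 = 417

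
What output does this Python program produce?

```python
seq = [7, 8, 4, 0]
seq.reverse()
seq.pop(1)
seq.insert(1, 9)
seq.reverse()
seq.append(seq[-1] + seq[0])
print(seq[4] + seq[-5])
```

reverse → [0, 4, 8, 7]
pop(1) removes 4 → [0, 8, 7]
insert 9 at 1 → [0, 9, 8, 7]
reverse → [7, 8, 9, 0]
append seq[-1]+seq[0] = 0+7 = 7 → [7, 8, 9, 0, 7]
seq[4]+seq[-5] = 7+7 = 14

14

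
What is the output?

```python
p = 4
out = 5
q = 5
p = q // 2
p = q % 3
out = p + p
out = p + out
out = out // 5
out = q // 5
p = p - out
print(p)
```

p = 5//2 = 2
p = 5%3 = 2
out = 2+2 = 4
out = 2+4 = 6
out = 6//5 = 1
out = 5//5 = 1
p = 2-1 = 1

1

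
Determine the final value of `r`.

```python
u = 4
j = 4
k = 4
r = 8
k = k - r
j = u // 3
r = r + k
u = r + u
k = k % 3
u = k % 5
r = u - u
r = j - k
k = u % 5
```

k = 4-8 = -4
j = 4//3 = 1
r = 8+(-4) = 4
u = 4+4 = 8
k = (-4)%3 = 2
u = 2%5 = 2
r = 2-2 = 0
r = 1-2 = -1
k = 2%5 = 2

-1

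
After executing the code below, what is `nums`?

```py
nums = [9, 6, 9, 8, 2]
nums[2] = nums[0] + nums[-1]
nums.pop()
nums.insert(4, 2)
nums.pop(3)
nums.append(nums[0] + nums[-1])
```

nums[2] = nums[0]+nums[-1] = 9+2 = 11 → [9, 6, 11, 8, 2]
pop() removes 2 → [9, 6, 11, 8]
insert 2 at 4 → [9, 6, 11, 8, 2]
pop(3) removes 8 → [9, 6, 11, 2]
append nums[0]+nums[-1] = 9+2 = 11 → [9, 6, 11, 2, 11]

[9, 6, 11, 2, 11]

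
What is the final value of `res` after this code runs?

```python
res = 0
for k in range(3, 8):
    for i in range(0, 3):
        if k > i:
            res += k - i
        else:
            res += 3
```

k=3,i=0: 3>0, res = 0+3 = 3
k=3,i=1: 3>1, res = 3+2 = 5
k=3,i=2: 3>2, res = 5+1 = 6
k=4,i=0: 4>0, res = 6+4 = 10
k=4,i=1: 4>1, res = 10+3 = 13
k=4,i=2: 4>2, res = 13+2 = 15
k=5,i=0: 5>0, res = 15+5 = 20
k=5,i=1: 5>1, res = 20+4 = 24
k=5,i=2: 5>2, res = 24+3 = 27
k=6,i=0: 6>0, res = 27+6 = 33
k=6,i=1: 6>1, res = 33+5 = 38
k=6,i=2: 6>2, res = 38+4 = 42
k=7,i=0: 7>0, res = 42+7 = 49
k=7,i=1: 7>1, res = 49+6 = 55
k=7,i=2: 7>2, res = 55+5 = 60

60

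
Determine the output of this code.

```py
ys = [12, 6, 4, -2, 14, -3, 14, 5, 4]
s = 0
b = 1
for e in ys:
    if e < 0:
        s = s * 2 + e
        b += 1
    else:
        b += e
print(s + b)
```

e=12: not <0; b=13
e=6: not <0; b=19
e=4: not <0; b=23
e=-2: <0, s = 0*2+(-2) = -2; b=24
e=14: not <0; b=38
e=-3: <0, s = (-2)*2+(-3) = -7; b=39
e=14: not <0; b=53
e=5: not <0; b=58
e=4: not <0; b=62
s+b = (-7)+62 = 55

55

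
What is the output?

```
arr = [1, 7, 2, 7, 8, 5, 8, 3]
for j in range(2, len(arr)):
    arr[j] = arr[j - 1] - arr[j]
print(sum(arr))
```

-63

j=2: arr[2] = 7-2 = 5 → [1, 7, 5, 7, 8, 5, 8, 3]
j=3: arr[3] = 5-7 = -2 → [1, 7, 5, -2, 8, 5, 8, 3]
j=4: arr[4] = (-2)-8 = -10 → [1, 7, 5, -2, -10, 5, 8, 3]
j=5: arr[5] = (-10)-5 = -15 → [1, 7, 5, -2, -10, -15, 8, 3]
j=6: arr[6] = (-15)-8 = -23 → [1, 7, 5, -2, -10, -15, -23, 3]
j=7: arr[7] = (-23)-3 = -26 → [1, 7, 5, -2, -10, -15, -23, -26]
sum = -63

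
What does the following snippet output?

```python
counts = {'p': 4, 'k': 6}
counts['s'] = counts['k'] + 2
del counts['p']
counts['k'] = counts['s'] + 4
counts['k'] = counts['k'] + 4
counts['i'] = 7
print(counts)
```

counts['s'] = counts['k']+2 = 8 → {'p': 4, 'k': 6, 's': 8}
del 'p' → {'k': 6, 's': 8}
counts['k'] = counts['s']+4 = 12 → {'k': 12, 's': 8}
counts['k'] = counts['k']+4 = 16 → {'k': 16, 's': 8}
counts['i'] = 7 → {'k': 16, 's': 8, 'i': 7}

{'k': 16, 's': 8, 'i': 7}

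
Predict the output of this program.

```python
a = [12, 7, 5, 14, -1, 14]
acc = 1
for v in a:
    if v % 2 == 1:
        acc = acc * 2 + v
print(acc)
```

v=12: not odd
v=7: odd, acc = 1*2+7 = 9
v=5: odd, acc = 9*2+5 = 23
v=14: not odd
v=-1: odd, acc = 23*2+(-1) = 45
v=14: not odd

45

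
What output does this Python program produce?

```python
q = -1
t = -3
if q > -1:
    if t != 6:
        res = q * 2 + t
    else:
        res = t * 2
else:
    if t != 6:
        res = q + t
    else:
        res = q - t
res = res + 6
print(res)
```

2

q=-1, t=-3
q > -1 is False; t != 6 is True
→ res = q + t = -4
res = (-4)+6 = 2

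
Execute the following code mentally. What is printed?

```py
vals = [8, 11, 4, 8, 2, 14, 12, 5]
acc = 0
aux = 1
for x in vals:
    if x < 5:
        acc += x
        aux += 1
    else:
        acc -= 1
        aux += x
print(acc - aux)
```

x=8: not <5, acc = 0-1 = -1; aux=9
x=11: not <5, acc = (-1)-1 = -2; aux=20
x=4: <5, acc = (-2)+4 = 2; aux=21
x=8: not <5, acc = 2-1 = 1; aux=29
x=2: <5, acc = 1+2 = 3; aux=30
x=14: not <5, acc = 3-1 = 2; aux=44
x=12: not <5, acc = 2-1 = 1; aux=56
x=5: not <5, acc = 1-1 = 0; aux=61
acc-aux = 0-61 = -61

-61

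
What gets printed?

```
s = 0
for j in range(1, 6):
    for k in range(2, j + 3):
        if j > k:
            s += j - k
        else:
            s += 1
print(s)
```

24

j=1,k=2: not 1>2, s = 0+1 = 1
j=1,k=3: not 1>3, s = 1+1 = 2
j=2,k=2: not 2>2, s = 2+1 = 3
j=2,k=3: not 2>3, s = 3+1 = 4
j=2,k=4: not 2>4, s = 4+1 = 5
j=3,k=2: 3>2, s = 5+1 = 6
j=3,k=3: not 3>3, s = 6+1 = 7
j=3,k=4: not 3>4, s = 7+1 = 8
j=3,k=5: not 3>5, s = 8+1 = 9
j=4,k=2: 4>2, s = 9+2 = 11
j=4,k=3: 4>3, s = 11+1 = 12
j=4,k=4: not 4>4, s = 12+1 = 13
j=4,k=5: not 4>5, s = 13+1 = 14
j=4,k=6: not 4>6, s = 14+1 = 15
j=5,k=2: 5>2, s = 15+3 = 18
j=5,k=3: 5>3, s = 18+2 = 20
j=5,k=4: 5>4, s = 20+1 = 21
j=5,k=5: not 5>5, s = 21+1 = 22
j=5,k=6: not 5>6, s = 22+1 = 23
j=5,k=7: not 5>7, s = 23+1 = 24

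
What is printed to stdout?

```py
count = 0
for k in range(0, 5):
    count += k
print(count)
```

k=0: count = 0+0 = 0
k=1: count = 0+1 = 1
k=2: count = 1+2 = 3
k=3: count = 3+3 = 6
k=4: count = 6+4 = 10

10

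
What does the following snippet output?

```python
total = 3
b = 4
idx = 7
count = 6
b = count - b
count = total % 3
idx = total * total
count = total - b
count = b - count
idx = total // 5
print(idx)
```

b = 6-4 = 2
count = 3%3 = 0
idx = 3*3 = 9
count = 3-2 = 1
count = 2-1 = 1
idx = 3//5 = 0

0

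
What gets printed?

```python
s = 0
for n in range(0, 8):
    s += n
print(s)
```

n=0: s = 0+0 = 0
n=1: s = 0+1 = 1
n=2: s = 1+2 = 3
n=3: s = 3+3 = 6
n=4: s = 6+4 = 10
n=5: s = 10+5 = 15
n=6: s = 15+6 = 21
n=7: s = 21+7 = 28

28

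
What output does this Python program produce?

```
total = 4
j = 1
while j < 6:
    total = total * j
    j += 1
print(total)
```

480

j=1: total = 4*1 = 4
j=2: total = 4*2 = 8
j=3: total = 8*3 = 24
j=4: total = 24*4 = 96
j=5: total = 96*5 = 480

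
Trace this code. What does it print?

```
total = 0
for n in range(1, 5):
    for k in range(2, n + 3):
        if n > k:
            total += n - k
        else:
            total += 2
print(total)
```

n=1,k=2: not 1>2, total = 0+2 = 2
n=1,k=3: not 1>3, total = 2+2 = 4
n=2,k=2: not 2>2, total = 4+2 = 6
n=2,k=3: not 2>3, total = 6+2 = 8
n=2,k=4: not 2>4, total = 8+2 = 10
n=3,k=2: 3>2, total = 10+1 = 11
n=3,k=3: not 3>3, total = 11+2 = 13
n=3,k=4: not 3>4, total = 13+2 = 15
n=3,k=5: not 3>5, total = 15+2 = 17
n=4,k=2: 4>2, total = 17+2 = 19
n=4,k=3: 4>3, total = 19+1 = 20
n=4,k=4: not 4>4, total = 20+2 = 22
n=4,k=5: not 4>5, total = 22+2 = 24
n=4,k=6: not 4>6, total = 24+2 = 26

26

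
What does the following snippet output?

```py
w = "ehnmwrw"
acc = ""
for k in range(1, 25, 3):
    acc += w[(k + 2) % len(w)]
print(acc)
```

mwnrhwem

k=1: add w[3]='m' → 'm'
k=4: add w[6]='w' → 'mw'
k=7: add w[2]='n' → 'mwn'
k=10: add w[5]='r' → 'mwnr'
k=13: add w[1]='h' → 'mwnrh'
k=16: add w[4]='w' → 'mwnrhw'
k=19: add w[0]='e' → 'mwnrhwe'
k=22: add w[3]='m' → 'mwnrhwem'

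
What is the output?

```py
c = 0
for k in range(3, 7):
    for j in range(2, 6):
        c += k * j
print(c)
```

252

k=3,j=2: c = 0+6 = 6
k=3,j=3: c = 6+9 = 15
k=3,j=4: c = 15+12 = 27
k=3,j=5: c = 27+15 = 42
k=4,j=2: c = 42+8 = 50
k=4,j=3: c = 50+12 = 62
k=4,j=4: c = 62+16 = 78
k=4,j=5: c = 78+20 = 98
k=5,j=2: c = 98+10 = 108
k=5,j=3: c = 108+15 = 123
k=5,j=4: c = 123+20 = 143
k=5,j=5: c = 143+25 = 168
k=6,j=2: c = 168+12 = 180
k=6,j=3: c = 180+18 = 198
k=6,j=4: c = 198+24 = 222
k=6,j=5: c = 222+30 = 252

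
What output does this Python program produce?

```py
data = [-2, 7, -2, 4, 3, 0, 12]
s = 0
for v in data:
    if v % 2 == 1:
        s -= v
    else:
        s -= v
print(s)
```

v=-2: not odd, s = 0-(-2) = 2
v=7: odd, s = 2-7 = -5
v=-2: not odd, s = (-5)-(-2) = -3
v=4: not odd, s = (-3)-4 = -7
v=3: odd, s = (-7)-3 = -10
v=0: not odd, s = (-10)-0 = -10
v=12: not odd, s = (-10)-12 = -22

-22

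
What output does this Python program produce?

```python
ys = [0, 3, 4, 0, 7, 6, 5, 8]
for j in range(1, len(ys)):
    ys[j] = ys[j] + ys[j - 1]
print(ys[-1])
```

j=1: ys[1] = 3+0 = 3 → [0, 3, 4, 0, 7, 6, 5, 8]
j=2: ys[2] = 4+3 = 7 → [0, 3, 7, 0, 7, 6, 5, 8]
j=3: ys[3] = 0+7 = 7 → [0, 3, 7, 7, 7, 6, 5, 8]
j=4: ys[4] = 7+7 = 14 → [0, 3, 7, 7, 14, 6, 5, 8]
j=5: ys[5] = 6+14 = 20 → [0, 3, 7, 7, 14, 20, 5, 8]
j=6: ys[6] = 5+20 = 25 → [0, 3, 7, 7, 14, 20, 25, 8]
j=7: ys[7] = 8+25 = 33 → [0, 3, 7, 7, 14, 20, 25, 33]

33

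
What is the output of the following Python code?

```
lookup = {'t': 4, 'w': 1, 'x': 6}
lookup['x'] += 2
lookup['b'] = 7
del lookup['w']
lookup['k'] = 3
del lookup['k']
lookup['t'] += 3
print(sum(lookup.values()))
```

22

lookup['x'] = 6+2 = 8 → {'t': 4, 'w': 1, 'x': 8}
lookup['b'] = 7 → {'t': 4, 'w': 1, 'x': 8, 'b': 7}
del 'w' → {'t': 4, 'x': 8, 'b': 7}
lookup['k'] = 3 → {'t': 4, 'x': 8, 'b': 7, 'k': 3}
del 'k' → {'t': 4, 'x': 8, 'b': 7}
lookup['t'] = 4+3 = 7 → {'t': 7, 'x': 8, 'b': 7}
sum of values = 22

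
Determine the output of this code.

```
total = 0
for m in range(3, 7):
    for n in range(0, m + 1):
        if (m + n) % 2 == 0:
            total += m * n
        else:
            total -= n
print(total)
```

m=3,n=0: odd sum, total = 0-0 = 0
m=3,n=1: even sum, total = 0+3 = 3
m=3,n=2: odd sum, total = 3-2 = 1
m=3,n=3: even sum, total = 1+9 = 10
m=4,n=0: even sum, total = 10+0 = 10
m=4,n=1: odd sum, total = 10-1 = 9
m=4,n=2: even sum, total = 9+8 = 17
m=4,n=3: odd sum, total = 17-3 = 14
m=4,n=4: even sum, total = 14+16 = 30
m=5,n=0: odd sum, total = 30-0 = 30
m=5,n=1: even sum, total = 30+5 = 35
m=5,n=2: odd sum, total = 35-2 = 33
m=5,n=3: even sum, total = 33+15 = 48
m=5,n=4: odd sum, total = 48-4 = 44
m=5,n=5: even sum, total = 44+25 = 69
m=6,n=0: even sum, total = 69+0 = 69
m=6,n=1: odd sum, total = 69-1 = 68
m=6,n=2: even sum, total = 68+12 = 80
m=6,n=3: odd sum, total = 80-3 = 77
m=6,n=4: even sum, total = 77+24 = 101
m=6,n=5: odd sum, total = 101-5 = 96
m=6,n=6: even sum, total = 96+36 = 132

132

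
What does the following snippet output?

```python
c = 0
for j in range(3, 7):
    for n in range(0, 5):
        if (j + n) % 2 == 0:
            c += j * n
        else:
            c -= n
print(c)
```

72

j=3,n=0: odd sum, c = 0-0 = 0
j=3,n=1: even sum, c = 0+3 = 3
j=3,n=2: odd sum, c = 3-2 = 1
j=3,n=3: even sum, c = 1+9 = 10
j=3,n=4: odd sum, c = 10-4 = 6
j=4,n=0: even sum, c = 6+0 = 6
j=4,n=1: odd sum, c = 6-1 = 5
j=4,n=2: even sum, c = 5+8 = 13
j=4,n=3: odd sum, c = 13-3 = 10
j=4,n=4: even sum, c = 10+16 = 26
j=5,n=0: odd sum, c = 26-0 = 26
j=5,n=1: even sum, c = 26+5 = 31
j=5,n=2: odd sum, c = 31-2 = 29
j=5,n=3: even sum, c = 29+15 = 44
j=5,n=4: odd sum, c = 44-4 = 40
j=6,n=0: even sum, c = 40+0 = 40
j=6,n=1: odd sum, c = 40-1 = 39
j=6,n=2: even sum, c = 39+12 = 51
j=6,n=3: odd sum, c = 51-3 = 48
j=6,n=4: even sum, c = 48+24 = 72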